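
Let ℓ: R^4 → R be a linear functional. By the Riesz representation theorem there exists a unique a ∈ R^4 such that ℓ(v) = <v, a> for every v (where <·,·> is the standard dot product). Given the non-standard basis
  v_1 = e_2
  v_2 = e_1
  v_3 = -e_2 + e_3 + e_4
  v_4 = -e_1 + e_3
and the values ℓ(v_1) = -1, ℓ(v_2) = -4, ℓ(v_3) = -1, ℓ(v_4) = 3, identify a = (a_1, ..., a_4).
a = (-4, -1, -1, -1)

Write a = (a_1, ..., a_4) in the standard basis. For each basis vector v_i, ℓ(v_i) = <v_i, a> is a linear equation in the a_j's. Collect the n equations into a matrix system V a = ℓ, where row i of V is v_i (expressed in the standard basis). Since V is invertible (lower-triangular with 1s on the diagonal, up to permutation), solve by back-substitution:
  V =
[[0, 1, 0, 0],
 [1, 0, 0, 0],
 [0, -1, 1, 1],
 [-1, 0, 1, 0]]
  V a = (-1, -4, -1, 3)
Solving gives a = (-4, -1, -1, -1).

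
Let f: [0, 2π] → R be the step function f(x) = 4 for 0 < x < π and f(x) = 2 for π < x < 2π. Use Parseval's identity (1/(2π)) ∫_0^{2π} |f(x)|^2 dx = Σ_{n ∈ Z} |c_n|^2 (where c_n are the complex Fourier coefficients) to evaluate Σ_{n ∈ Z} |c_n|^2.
Σ |c_n|^2 = 10

Parseval equates the L^2 energy of f (normalised by 1/(2π)) with the ℓ^2 sum of its Fourier coefficients: (1/(2π)) ∫_0^{2π} |f|^2 = Σ |c_n|^2.
Compute the left side: (1/(2π)) [∫_0^π 4^2 dx + ∫_π^{2π} 2^2 dx] = (1/(2π)) · (16π + 4π) = (16 + 4)/2 = 10.
So Σ_{n ∈ Z} |c_n|^2 = 10.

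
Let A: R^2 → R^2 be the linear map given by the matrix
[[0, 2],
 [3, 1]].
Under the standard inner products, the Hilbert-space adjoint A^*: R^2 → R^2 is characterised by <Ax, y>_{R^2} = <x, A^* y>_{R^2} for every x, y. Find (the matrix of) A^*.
A^* = A^T =
[[0, 3],
 [2, 1]]

For real matrices with standard dot products, the defining identity <Ax, y> = <x, A^* y> gives (Ax)^T y = x^T (A^*) y, i.e. x^T A^T y = x^T (A^*) y. Since this holds for all x, y, we must have A^* = A^T. Therefore
A^* =
[[0, 3],
 [2, 1]].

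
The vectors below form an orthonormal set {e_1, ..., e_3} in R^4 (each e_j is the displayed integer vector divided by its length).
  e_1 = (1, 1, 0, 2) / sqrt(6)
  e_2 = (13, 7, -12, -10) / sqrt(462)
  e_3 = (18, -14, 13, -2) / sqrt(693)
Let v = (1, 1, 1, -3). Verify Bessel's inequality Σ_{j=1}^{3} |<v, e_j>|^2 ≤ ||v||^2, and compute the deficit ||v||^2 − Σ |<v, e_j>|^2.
Σ |<v, e_j>|^2 = 59/9; ||v||^2 = 12; deficit = 49/9

Write each e_j = u_j / sqrt(<u_j, u_j>) where u_j is the displayed integer vector. Then <v, e_j> = <v, u_j> / sqrt(<u_j, u_j>), so |<v, e_j>|^2 = <v, u_j>^2 / <u_j, u_j>.
Coefficients: <v, e_1> = -4/sqrt(6), <v, e_2> = 38/sqrt(462), <v, e_3> = 23/sqrt(693).
Square and sum: Σ |<v, e_j>|^2 = 59/9.
Compute ||v||^2 = v·v = 12.
Deficit = 12 − 59/9 = 49/9 ≥ 0, confirming Bessel's inequality. (The deficit equals ||v − Σ <v,e_j> e_j||^2, the squared distance from v to span{e_j}.)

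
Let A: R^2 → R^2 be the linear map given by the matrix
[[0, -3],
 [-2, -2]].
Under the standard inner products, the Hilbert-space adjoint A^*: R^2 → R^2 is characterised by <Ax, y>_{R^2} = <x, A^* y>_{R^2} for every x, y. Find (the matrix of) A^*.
A^* = A^T =
[[0, -2],
 [-3, -2]]

For real matrices with standard dot products, the defining identity <Ax, y> = <x, A^* y> gives (Ax)^T y = x^T (A^*) y, i.e. x^T A^T y = x^T (A^*) y. Since this holds for all x, y, we must have A^* = A^T. Therefore
A^* =
[[0, -2],
 [-3, -2]].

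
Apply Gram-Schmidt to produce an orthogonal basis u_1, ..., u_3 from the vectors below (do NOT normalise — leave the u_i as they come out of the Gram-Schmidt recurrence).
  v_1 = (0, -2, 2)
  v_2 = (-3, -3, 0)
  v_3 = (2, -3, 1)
Orthogonal basis:
  u_1 = (0, -2, 2)
  u_2 = (-3, -3/2, -3/2)
  u_3 = (4/3, -4/3, -4/3)

Apply the Gram-Schmidt recurrence
  u_1 = v_1
  u_i = v_i − Σ_{j<i} ((v_i · u_j) / (u_j · u_j)) · u_j.

Step by step this gives:
  u_1 = (0, -2, 2)
  u_2 = (-3, -3/2, -3/2)
  u_3 = (4/3, -4/3, -4/3)

Orthogonality check:
  u_2 · u_1 = 0 (should be 0)
  u_3 · u_1 = 0 (should be 0)
  u_3 · u_2 = 0 (should be 0)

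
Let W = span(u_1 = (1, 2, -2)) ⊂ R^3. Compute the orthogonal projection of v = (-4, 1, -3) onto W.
proj_W(v) = (4/9, 8/9, -8/9)

Set up U = [u_1 | ... | u_1] ∈ R^(3×1). The projector onto W = col(U) is P = U (U^T U)^(-1) U^T.
Compute U^T U =
  [9],
and U^T v = (4).
Solve U^T U · c = U^T v for the coefficients: c = (4/9). The projection is proj_W(v) = U c.
Check: (v - proj_W(v)) · u_1 = 0  (should be 0).
Result: proj_W(v) = (4/9, 8/9, -8/9).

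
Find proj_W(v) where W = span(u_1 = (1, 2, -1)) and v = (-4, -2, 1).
proj_W(v) = (-3/2, -3, 3/2)

Set up U = [u_1 | ... | u_1] ∈ R^(3×1). The projector onto W = col(U) is P = U (U^T U)^(-1) U^T.
Compute U^T U =
  [6],
and U^T v = (-9).
Solve U^T U · c = U^T v for the coefficients: c = (-3/2). The projection is proj_W(v) = U c.
Check: (v - proj_W(v)) · u_1 = 0  (should be 0).
Result: proj_W(v) = (-3/2, -3, 3/2).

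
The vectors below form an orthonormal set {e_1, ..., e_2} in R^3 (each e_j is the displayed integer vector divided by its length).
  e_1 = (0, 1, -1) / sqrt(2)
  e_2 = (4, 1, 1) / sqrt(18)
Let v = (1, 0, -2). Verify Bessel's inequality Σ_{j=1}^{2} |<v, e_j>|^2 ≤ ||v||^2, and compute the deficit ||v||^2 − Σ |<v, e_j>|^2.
Σ |<v, e_j>|^2 = 20/9; ||v||^2 = 5; deficit = 25/9

Write each e_j = u_j / sqrt(<u_j, u_j>) where u_j is the displayed integer vector. Then <v, e_j> = <v, u_j> / sqrt(<u_j, u_j>), so |<v, e_j>|^2 = <v, u_j>^2 / <u_j, u_j>.
Coefficients: <v, e_1> = 2/sqrt(2), <v, e_2> = 2/sqrt(18).
Square and sum: Σ |<v, e_j>|^2 = 20/9.
Compute ||v||^2 = v·v = 5.
Deficit = 5 − 20/9 = 25/9 ≥ 0, confirming Bessel's inequality. (The deficit equals ||v − Σ <v,e_j> e_j||^2, the squared distance from v to span{e_j}.)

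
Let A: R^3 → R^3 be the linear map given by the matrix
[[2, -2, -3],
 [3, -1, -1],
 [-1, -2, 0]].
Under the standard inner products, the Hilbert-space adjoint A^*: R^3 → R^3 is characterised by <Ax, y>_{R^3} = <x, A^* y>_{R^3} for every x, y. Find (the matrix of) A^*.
A^* = A^T =
[[2, 3, -1],
 [-2, -1, -2],
 [-3, -1, 0]]

For real matrices with standard dot products, the defining identity <Ax, y> = <x, A^* y> gives (Ax)^T y = x^T (A^*) y, i.e. x^T A^T y = x^T (A^*) y. Since this holds for all x, y, we must have A^* = A^T. Therefore
A^* =
[[2, 3, -1],
 [-2, -1, -2],
 [-3, -1, 0]].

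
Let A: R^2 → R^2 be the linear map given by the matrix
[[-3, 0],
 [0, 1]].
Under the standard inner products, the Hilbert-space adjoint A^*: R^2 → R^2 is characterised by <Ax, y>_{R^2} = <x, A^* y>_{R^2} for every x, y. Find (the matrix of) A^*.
A^* = A^T =
[[-3, 0],
 [0, 1]]

For real matrices with standard dot products, the defining identity <Ax, y> = <x, A^* y> gives (Ax)^T y = x^T (A^*) y, i.e. x^T A^T y = x^T (A^*) y. Since this holds for all x, y, we must have A^* = A^T. Therefore
A^* =
[[-3, 0],
 [0, 1]].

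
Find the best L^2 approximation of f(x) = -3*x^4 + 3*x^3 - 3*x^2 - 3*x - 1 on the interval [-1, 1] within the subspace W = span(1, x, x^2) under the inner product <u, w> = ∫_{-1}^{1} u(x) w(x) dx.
g(x) = -39*x^2/7 - 6*x/5 - 26/35

The best approximation g ∈ W is the orthogonal projection of f onto W. Writing g = a_0 + a_1 x + a_2 x^2, the coefficients solve the normal equations G · a = b where
  G_{ij} = <φ_i, φ_j> and b_i = <f, φ_i>, with φ_0 = 1, φ_1 = x, φ_2 = x^2.
G =
  [2, 0, 2/3]
  [0, 2/3, 0]
  [2/3, 0, 2/5],
b = (-26/5, -4/5, -286/105).
Solving gives a_0 = -26/35, a_1 = -6/5, a_2 = -39/7, so
  g(x) = -39*x^2/7 - 6*x/5 - 26/35.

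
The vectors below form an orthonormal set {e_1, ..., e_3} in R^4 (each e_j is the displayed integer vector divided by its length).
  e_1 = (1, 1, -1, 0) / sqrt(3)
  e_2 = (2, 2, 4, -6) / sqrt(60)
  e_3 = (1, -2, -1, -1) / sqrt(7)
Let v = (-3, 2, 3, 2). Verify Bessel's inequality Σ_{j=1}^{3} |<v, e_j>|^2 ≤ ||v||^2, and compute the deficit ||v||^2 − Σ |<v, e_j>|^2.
Σ |<v, e_j>|^2 = 909/35; ||v||^2 = 26; deficit = 1/35

Write each e_j = u_j / sqrt(<u_j, u_j>) where u_j is the displayed integer vector. Then <v, e_j> = <v, u_j> / sqrt(<u_j, u_j>), so |<v, e_j>|^2 = <v, u_j>^2 / <u_j, u_j>.
Coefficients: <v, e_1> = -4/sqrt(3), <v, e_2> = -2/sqrt(60), <v, e_3> = -12/sqrt(7).
Square and sum: Σ |<v, e_j>|^2 = 909/35.
Compute ||v||^2 = v·v = 26.
Deficit = 26 − 909/35 = 1/35 ≥ 0, confirming Bessel's inequality. (The deficit equals ||v − Σ <v,e_j> e_j||^2, the squared distance from v to span{e_j}.)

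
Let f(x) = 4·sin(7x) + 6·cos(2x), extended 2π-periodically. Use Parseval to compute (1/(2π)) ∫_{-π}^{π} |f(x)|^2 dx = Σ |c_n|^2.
Σ |c_n|^2 = 26

Expand |f|^2 and use orthogonality of {sin(nx), cos(mx)} on [-π, π]:
  ∫_{-π}^{π} sin(nx)^2 dx = π, ∫ cos(mx)^2 dx = π, and cross terms integrate to 0.
So ∫_{-π}^{π} f(x)^2 dx = 4^2 · π + 6^2 · π = (16 + 36)π.
Divide by 2π: (16 + 36)/2 = 26.
By Parseval, this equals Σ |c_n|^2.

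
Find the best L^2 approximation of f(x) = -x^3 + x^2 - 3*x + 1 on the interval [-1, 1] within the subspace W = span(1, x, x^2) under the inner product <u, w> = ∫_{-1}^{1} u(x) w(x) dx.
g(x) = x^2 - 18*x/5 + 1

The best approximation g ∈ W is the orthogonal projection of f onto W. Writing g = a_0 + a_1 x + a_2 x^2, the coefficients solve the normal equations G · a = b where
  G_{ij} = <φ_i, φ_j> and b_i = <f, φ_i>, with φ_0 = 1, φ_1 = x, φ_2 = x^2.
G =
  [2, 0, 2/3]
  [0, 2/3, 0]
  [2/3, 0, 2/5],
b = (8/3, -12/5, 16/15).
Solving gives a_0 = 1, a_1 = -18/5, a_2 = 1, so
  g(x) = x^2 - 18*x/5 + 1.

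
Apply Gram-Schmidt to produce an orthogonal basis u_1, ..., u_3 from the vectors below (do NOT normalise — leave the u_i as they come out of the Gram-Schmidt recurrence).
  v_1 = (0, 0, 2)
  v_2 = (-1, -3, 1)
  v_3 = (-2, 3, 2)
Orthogonal basis:
  u_1 = (0, 0, 2)
  u_2 = (-1, -3, 0)
  u_3 = (-27/10, 9/10, 0)

Apply the Gram-Schmidt recurrence
  u_1 = v_1
  u_i = v_i − Σ_{j<i} ((v_i · u_j) / (u_j · u_j)) · u_j.

Step by step this gives:
  u_1 = (0, 0, 2)
  u_2 = (-1, -3, 0)
  u_3 = (-27/10, 9/10, 0)

Orthogonality check:
  u_2 · u_1 = 0 (should be 0)
  u_3 · u_1 = 0 (should be 0)
  u_3 · u_2 = 0 (should be 0)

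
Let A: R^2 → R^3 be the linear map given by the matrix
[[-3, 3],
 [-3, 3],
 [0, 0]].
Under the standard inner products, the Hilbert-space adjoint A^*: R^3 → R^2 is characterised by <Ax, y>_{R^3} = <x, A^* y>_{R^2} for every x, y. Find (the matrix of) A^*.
A^* = A^T =
[[-3, -3, 0],
 [3, 3, 0]]

For real matrices with standard dot products, the defining identity <Ax, y> = <x, A^* y> gives (Ax)^T y = x^T (A^*) y, i.e. x^T A^T y = x^T (A^*) y. Since this holds for all x, y, we must have A^* = A^T. Therefore
A^* =
[[-3, -3, 0],
 [3, 3, 0]].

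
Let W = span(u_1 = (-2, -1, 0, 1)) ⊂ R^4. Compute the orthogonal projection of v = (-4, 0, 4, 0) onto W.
proj_W(v) = (-8/3, -4/3, 0, 4/3)

Set up U = [u_1 | ... | u_1] ∈ R^(4×1). The projector onto W = col(U) is P = U (U^T U)^(-1) U^T.
Compute U^T U =
  [6],
and U^T v = (8).
Solve U^T U · c = U^T v for the coefficients: c = (4/3). The projection is proj_W(v) = U c.
Check: (v - proj_W(v)) · u_1 = 0  (should be 0).
Result: proj_W(v) = (-8/3, -4/3, 0, 4/3).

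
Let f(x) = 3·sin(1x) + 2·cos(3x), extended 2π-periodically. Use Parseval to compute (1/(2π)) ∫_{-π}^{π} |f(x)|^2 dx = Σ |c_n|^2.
Σ |c_n|^2 = 13/2

Expand |f|^2 and use orthogonality of {sin(nx), cos(mx)} on [-π, π]:
  ∫_{-π}^{π} sin(nx)^2 dx = π, ∫ cos(mx)^2 dx = π, and cross terms integrate to 0.
So ∫_{-π}^{π} f(x)^2 dx = 3^2 · π + 2^2 · π = (9 + 4)π.
Divide by 2π: (9 + 4)/2 = 13/2.
By Parseval, this equals Σ |c_n|^2.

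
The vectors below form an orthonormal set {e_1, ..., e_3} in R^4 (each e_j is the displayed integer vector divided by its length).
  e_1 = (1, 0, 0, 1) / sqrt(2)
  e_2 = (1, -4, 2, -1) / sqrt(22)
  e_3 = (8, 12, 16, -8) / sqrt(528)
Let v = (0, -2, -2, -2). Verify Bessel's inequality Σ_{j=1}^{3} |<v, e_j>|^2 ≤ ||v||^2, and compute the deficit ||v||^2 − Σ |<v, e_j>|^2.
Σ |<v, e_j>|^2 = 20/3; ||v||^2 = 12; deficit = 16/3

Write each e_j = u_j / sqrt(<u_j, u_j>) where u_j is the displayed integer vector. Then <v, e_j> = <v, u_j> / sqrt(<u_j, u_j>), so |<v, e_j>|^2 = <v, u_j>^2 / <u_j, u_j>.
Coefficients: <v, e_1> = -2/sqrt(2), <v, e_2> = 6/sqrt(22), <v, e_3> = -40/sqrt(528).
Square and sum: Σ |<v, e_j>|^2 = 20/3.
Compute ||v||^2 = v·v = 12.
Deficit = 12 − 20/3 = 16/3 ≥ 0, confirming Bessel's inequality. (The deficit equals ||v − Σ <v,e_j> e_j||^2, the squared distance from v to span{e_j}.)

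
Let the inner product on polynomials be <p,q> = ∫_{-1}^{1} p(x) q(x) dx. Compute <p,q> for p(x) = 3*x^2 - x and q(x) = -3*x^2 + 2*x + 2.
<p,q> = -14/15

Expand the product: p(x)·q(x) = -9*x^4 + 9*x^3 + 4*x^2 - 2*x.
∫_{-1}^{1} of each monomial x^k gives [2/(k+1) if k even, 0 if k odd]. Integrating term-by-term (or equivalently evaluating the antiderivative F(x) = -9*x^5/5 + 9*x^4/4 + 4*x^3/3 - x^2 at the endpoints):
  F(1) − F(−1) = 47/60 − (103/60) = -14/15.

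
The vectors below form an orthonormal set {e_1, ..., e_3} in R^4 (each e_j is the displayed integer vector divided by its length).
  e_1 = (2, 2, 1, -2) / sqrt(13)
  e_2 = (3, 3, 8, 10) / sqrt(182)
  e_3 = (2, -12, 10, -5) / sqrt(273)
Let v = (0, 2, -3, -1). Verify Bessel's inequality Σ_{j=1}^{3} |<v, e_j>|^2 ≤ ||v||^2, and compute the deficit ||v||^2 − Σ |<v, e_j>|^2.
Σ |<v, e_j>|^2 = 538/39; ||v||^2 = 14; deficit = 8/39

Write each e_j = u_j / sqrt(<u_j, u_j>) where u_j is the displayed integer vector. Then <v, e_j> = <v, u_j> / sqrt(<u_j, u_j>), so |<v, e_j>|^2 = <v, u_j>^2 / <u_j, u_j>.
Coefficients: <v, e_1> = 3/sqrt(13), <v, e_2> = -28/sqrt(182), <v, e_3> = -49/sqrt(273).
Square and sum: Σ |<v, e_j>|^2 = 538/39.
Compute ||v||^2 = v·v = 14.
Deficit = 14 − 538/39 = 8/39 ≥ 0, confirming Bessel's inequality. (The deficit equals ||v − Σ <v,e_j> e_j||^2, the squared distance from v to span{e_j}.)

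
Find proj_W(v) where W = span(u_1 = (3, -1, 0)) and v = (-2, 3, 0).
proj_W(v) = (-27/10, 9/10, 0)

Set up U = [u_1 | ... | u_1] ∈ R^(3×1). The projector onto W = col(U) is P = U (U^T U)^(-1) U^T.
Compute U^T U =
  [10],
and U^T v = (-9).
Solve U^T U · c = U^T v for the coefficients: c = (-9/10). The projection is proj_W(v) = U c.
Check: (v - proj_W(v)) · u_1 = 0  (should be 0).
Result: proj_W(v) = (-27/10, 9/10, 0).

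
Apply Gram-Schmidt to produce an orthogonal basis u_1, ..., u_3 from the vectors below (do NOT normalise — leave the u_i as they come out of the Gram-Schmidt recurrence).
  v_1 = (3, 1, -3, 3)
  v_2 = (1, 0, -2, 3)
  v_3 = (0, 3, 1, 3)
Orthogonal basis:
  u_1 = (3, 1, -3, 3)
  u_2 = (-13/14, -9/14, -1/14, 15/14)
  u_3 = (-1/2, 3, 2, 3/2)

Apply the Gram-Schmidt recurrence
  u_1 = v_1
  u_i = v_i − Σ_{j<i} ((v_i · u_j) / (u_j · u_j)) · u_j.

Step by step this gives:
  u_1 = (3, 1, -3, 3)
  u_2 = (-13/14, -9/14, -1/14, 15/14)
  u_3 = (-1/2, 3, 2, 3/2)

Orthogonality check:
  u_2 · u_1 = 0 (should be 0)
  u_3 · u_1 = 0 (should be 0)
  u_3 · u_2 = 0 (should be 0)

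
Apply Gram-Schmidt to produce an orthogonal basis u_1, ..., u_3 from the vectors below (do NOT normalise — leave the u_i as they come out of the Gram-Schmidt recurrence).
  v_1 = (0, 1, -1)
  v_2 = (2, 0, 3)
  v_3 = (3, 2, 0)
Orthogonal basis:
  u_1 = (0, 1, -1)
  u_2 = (2, 3/2, 3/2)
  u_3 = (15/17, -10/17, -10/17)

Apply the Gram-Schmidt recurrence
  u_1 = v_1
  u_i = v_i − Σ_{j<i} ((v_i · u_j) / (u_j · u_j)) · u_j.

Step by step this gives:
  u_1 = (0, 1, -1)
  u_2 = (2, 3/2, 3/2)
  u_3 = (15/17, -10/17, -10/17)

Orthogonality check:
  u_2 · u_1 = 0 (should be 0)
  u_3 · u_1 = 0 (should be 0)
  u_3 · u_2 = 0 (should be 0)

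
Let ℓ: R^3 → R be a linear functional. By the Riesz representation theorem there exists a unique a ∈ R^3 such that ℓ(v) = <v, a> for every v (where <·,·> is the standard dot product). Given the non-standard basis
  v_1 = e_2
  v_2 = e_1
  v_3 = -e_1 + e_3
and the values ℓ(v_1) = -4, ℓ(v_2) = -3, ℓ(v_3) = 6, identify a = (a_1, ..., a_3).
a = (-3, -4, 3)

Write a = (a_1, ..., a_3) in the standard basis. For each basis vector v_i, ℓ(v_i) = <v_i, a> is a linear equation in the a_j's. Collect the n equations into a matrix system V a = ℓ, where row i of V is v_i (expressed in the standard basis). Since V is invertible (lower-triangular with 1s on the diagonal, up to permutation), solve by back-substitution:
  V =
[[0, 1, 0],
 [1, 0, 0],
 [-1, 0, 1]]
  V a = (-4, -3, 6)
Solving gives a = (-3, -4, 3).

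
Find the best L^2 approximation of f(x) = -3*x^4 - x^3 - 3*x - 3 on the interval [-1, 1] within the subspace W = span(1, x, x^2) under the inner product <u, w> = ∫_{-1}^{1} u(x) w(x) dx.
g(x) = -18*x^2/7 - 18*x/5 - 96/35

The best approximation g ∈ W is the orthogonal projection of f onto W. Writing g = a_0 + a_1 x + a_2 x^2, the coefficients solve the normal equations G · a = b where
  G_{ij} = <φ_i, φ_j> and b_i = <f, φ_i>, with φ_0 = 1, φ_1 = x, φ_2 = x^2.
G =
  [2, 0, 2/3]
  [0, 2/3, 0]
  [2/3, 0, 2/5],
b = (-36/5, -12/5, -20/7).
Solving gives a_0 = -96/35, a_1 = -18/5, a_2 = -18/7, so
  g(x) = -18*x^2/7 - 18*x/5 - 96/35.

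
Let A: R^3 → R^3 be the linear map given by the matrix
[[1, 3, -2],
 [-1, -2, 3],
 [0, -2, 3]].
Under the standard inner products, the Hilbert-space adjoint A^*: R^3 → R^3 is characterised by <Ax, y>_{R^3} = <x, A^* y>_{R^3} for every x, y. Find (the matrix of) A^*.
A^* = A^T =
[[1, -1, 0],
 [3, -2, -2],
 [-2, 3, 3]]

For real matrices with standard dot products, the defining identity <Ax, y> = <x, A^* y> gives (Ax)^T y = x^T (A^*) y, i.e. x^T A^T y = x^T (A^*) y. Since this holds for all x, y, we must have A^* = A^T. Therefore
A^* =
[[1, -1, 0],
 [3, -2, -2],
 [-2, 3, 3]].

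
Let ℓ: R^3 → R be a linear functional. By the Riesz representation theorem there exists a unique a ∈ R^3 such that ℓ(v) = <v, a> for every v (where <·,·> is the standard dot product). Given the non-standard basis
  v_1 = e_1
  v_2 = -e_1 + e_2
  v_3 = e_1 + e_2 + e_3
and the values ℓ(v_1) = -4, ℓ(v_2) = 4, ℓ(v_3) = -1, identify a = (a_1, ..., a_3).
a = (-4, 0, 3)

Write a = (a_1, ..., a_3) in the standard basis. For each basis vector v_i, ℓ(v_i) = <v_i, a> is a linear equation in the a_j's. Collect the n equations into a matrix system V a = ℓ, where row i of V is v_i (expressed in the standard basis). Since V is invertible (lower-triangular with 1s on the diagonal, up to permutation), solve by back-substitution:
  V =
[[1, 0, 0],
 [-1, 1, 0],
 [1, 1, 1]]
  V a = (-4, 4, -1)
Solving gives a = (-4, 0, 3).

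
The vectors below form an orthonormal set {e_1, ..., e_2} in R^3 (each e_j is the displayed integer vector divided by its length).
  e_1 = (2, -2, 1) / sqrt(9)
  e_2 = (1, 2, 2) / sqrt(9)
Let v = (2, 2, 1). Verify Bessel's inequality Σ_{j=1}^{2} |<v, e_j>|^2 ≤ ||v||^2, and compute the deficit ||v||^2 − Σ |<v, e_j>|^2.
Σ |<v, e_j>|^2 = 65/9; ||v||^2 = 9; deficit = 16/9

Write each e_j = u_j / sqrt(<u_j, u_j>) where u_j is the displayed integer vector. Then <v, e_j> = <v, u_j> / sqrt(<u_j, u_j>), so |<v, e_j>|^2 = <v, u_j>^2 / <u_j, u_j>.
Coefficients: <v, e_1> = 1/sqrt(9), <v, e_2> = 8/sqrt(9).
Square and sum: Σ |<v, e_j>|^2 = 65/9.
Compute ||v||^2 = v·v = 9.
Deficit = 9 − 65/9 = 16/9 ≥ 0, confirming Bessel's inequality. (The deficit equals ||v − Σ <v,e_j> e_j||^2, the squared distance from v to span{e_j}.)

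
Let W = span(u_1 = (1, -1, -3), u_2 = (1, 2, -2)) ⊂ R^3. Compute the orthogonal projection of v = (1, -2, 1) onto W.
proj_W(v) = (-15/37, -135/74, 35/74)

Set up U = [u_1 | ... | u_2] ∈ R^(3×2). The projector onto W = col(U) is P = U (U^T U)^(-1) U^T.
Compute U^T U =
  [11, 5]
  [5, 9],
and U^T v = (0, -5).
Solve U^T U · c = U^T v for the coefficients: c = (25/74, -55/74). The projection is proj_W(v) = U c.
Check: (v - proj_W(v)) · u_1 = 0  (should be 0).
Check: (v - proj_W(v)) · u_2 = 0  (should be 0).
Result: proj_W(v) = (-15/37, -135/74, 35/74).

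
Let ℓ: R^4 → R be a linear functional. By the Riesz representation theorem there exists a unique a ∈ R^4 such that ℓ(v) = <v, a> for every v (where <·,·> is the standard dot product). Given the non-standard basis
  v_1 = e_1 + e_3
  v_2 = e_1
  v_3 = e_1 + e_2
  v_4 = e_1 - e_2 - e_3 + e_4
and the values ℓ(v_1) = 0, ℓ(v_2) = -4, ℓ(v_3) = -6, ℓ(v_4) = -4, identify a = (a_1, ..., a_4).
a = (-4, -2, 4, 2)

Write a = (a_1, ..., a_4) in the standard basis. For each basis vector v_i, ℓ(v_i) = <v_i, a> is a linear equation in the a_j's. Collect the n equations into a matrix system V a = ℓ, where row i of V is v_i (expressed in the standard basis). Since V is invertible (lower-triangular with 1s on the diagonal, up to permutation), solve by back-substitution:
  V =
[[1, 0, 1, 0],
 [1, 0, 0, 0],
 [1, 1, 0, 0],
 [1, -1, -1, 1]]
  V a = (0, -4, -6, -4)
Solving gives a = (-4, -2, 4, 2).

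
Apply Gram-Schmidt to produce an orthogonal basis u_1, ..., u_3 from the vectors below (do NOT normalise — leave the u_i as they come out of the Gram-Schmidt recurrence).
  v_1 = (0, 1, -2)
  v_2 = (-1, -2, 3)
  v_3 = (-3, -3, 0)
Orthogonal basis:
  u_1 = (0, 1, -2)
  u_2 = (-1, -2/5, -1/5)
  u_3 = (1/2, -1, -1/2)

Apply the Gram-Schmidt recurrence
  u_1 = v_1
  u_i = v_i − Σ_{j<i} ((v_i · u_j) / (u_j · u_j)) · u_j.

Step by step this gives:
  u_1 = (0, 1, -2)
  u_2 = (-1, -2/5, -1/5)
  u_3 = (1/2, -1, -1/2)

Orthogonality check:
  u_2 · u_1 = 0 (should be 0)
  u_3 · u_1 = 0 (should be 0)
  u_3 · u_2 = 0 (should be 0)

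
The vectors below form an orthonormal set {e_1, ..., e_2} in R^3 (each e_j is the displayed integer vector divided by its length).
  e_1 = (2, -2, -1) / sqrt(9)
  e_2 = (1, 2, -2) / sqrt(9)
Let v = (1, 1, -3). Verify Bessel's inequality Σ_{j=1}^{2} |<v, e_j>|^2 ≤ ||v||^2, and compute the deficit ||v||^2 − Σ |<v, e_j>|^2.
Σ |<v, e_j>|^2 = 10; ||v||^2 = 11; deficit = 1

Write each e_j = u_j / sqrt(<u_j, u_j>) where u_j is the displayed integer vector. Then <v, e_j> = <v, u_j> / sqrt(<u_j, u_j>), so |<v, e_j>|^2 = <v, u_j>^2 / <u_j, u_j>.
Coefficients: <v, e_1> = 3/sqrt(9), <v, e_2> = 9/sqrt(9).
Square and sum: Σ |<v, e_j>|^2 = 10.
Compute ||v||^2 = v·v = 11.
Deficit = 11 − 10 = 1 ≥ 0, confirming Bessel's inequality. (The deficit equals ||v − Σ <v,e_j> e_j||^2, the squared distance from v to span{e_j}.)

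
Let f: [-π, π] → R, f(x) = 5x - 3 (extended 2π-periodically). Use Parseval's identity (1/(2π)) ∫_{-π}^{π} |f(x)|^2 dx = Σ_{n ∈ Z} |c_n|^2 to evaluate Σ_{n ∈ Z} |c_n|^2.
Σ |c_n|^2 = 25π^2/3 + 9

Expand and integrate term by term over [-π, π]:
  ∫ (5x)^2 dx = 25·(2π^3/3); ∫ 2·5·(-3)·x dx = 0 (odd integrand); ∫ (-3)^2 dx = 9·2π.
So (1/(2π)) ∫_{-π}^{π} (5x - 3)^2 dx = 25π^2/3 + 9 = 25π^2/3 + 9.
Parseval ⇒ Σ |c_n|^2 = 25π^2/3 + 9.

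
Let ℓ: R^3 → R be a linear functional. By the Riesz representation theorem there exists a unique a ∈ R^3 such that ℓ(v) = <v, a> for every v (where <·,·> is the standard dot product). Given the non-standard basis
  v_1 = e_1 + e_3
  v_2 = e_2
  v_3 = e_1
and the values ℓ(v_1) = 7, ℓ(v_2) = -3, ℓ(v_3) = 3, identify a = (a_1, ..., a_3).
a = (3, -3, 4)

Write a = (a_1, ..., a_3) in the standard basis. For each basis vector v_i, ℓ(v_i) = <v_i, a> is a linear equation in the a_j's. Collect the n equations into a matrix system V a = ℓ, where row i of V is v_i (expressed in the standard basis). Since V is invertible (lower-triangular with 1s on the diagonal, up to permutation), solve by back-substitution:
  V =
[[1, 0, 1],
 [0, 1, 0],
 [1, 0, 0]]
  V a = (7, -3, 3)
Solving gives a = (3, -3, 4).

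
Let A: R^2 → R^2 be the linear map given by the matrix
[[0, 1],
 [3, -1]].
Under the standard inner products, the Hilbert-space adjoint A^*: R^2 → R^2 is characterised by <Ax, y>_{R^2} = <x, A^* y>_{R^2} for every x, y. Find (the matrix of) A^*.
A^* = A^T =
[[0, 3],
 [1, -1]]

For real matrices with standard dot products, the defining identity <Ax, y> = <x, A^* y> gives (Ax)^T y = x^T (A^*) y, i.e. x^T A^T y = x^T (A^*) y. Since this holds for all x, y, we must have A^* = A^T. Therefore
A^* =
[[0, 3],
 [1, -1]].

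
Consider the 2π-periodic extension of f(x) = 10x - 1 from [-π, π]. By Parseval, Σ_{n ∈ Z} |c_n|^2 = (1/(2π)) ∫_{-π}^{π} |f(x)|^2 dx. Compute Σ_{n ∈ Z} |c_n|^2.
Σ |c_n|^2 = 100π^2/3 + 1

Expand and integrate term by term over [-π, π]:
  ∫ (10x)^2 dx = 100·(2π^3/3); ∫ 2·10·(-1)·x dx = 0 (odd integrand); ∫ (-1)^2 dx = 1·2π.
So (1/(2π)) ∫_{-π}^{π} (10x - 1)^2 dx = 100π^2/3 + 1 = 100π^2/3 + 1.
Parseval ⇒ Σ |c_n|^2 = 100π^2/3 + 1.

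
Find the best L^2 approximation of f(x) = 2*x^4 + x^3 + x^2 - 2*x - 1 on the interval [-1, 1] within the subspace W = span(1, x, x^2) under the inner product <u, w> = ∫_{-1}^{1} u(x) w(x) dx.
g(x) = 19*x^2/7 - 7*x/5 - 41/35

The best approximation g ∈ W is the orthogonal projection of f onto W. Writing g = a_0 + a_1 x + a_2 x^2, the coefficients solve the normal equations G · a = b where
  G_{ij} = <φ_i, φ_j> and b_i = <f, φ_i>, with φ_0 = 1, φ_1 = x, φ_2 = x^2.
G =
  [2, 0, 2/3]
  [0, 2/3, 0]
  [2/3, 0, 2/5],
b = (-8/15, -14/15, 32/105).
Solving gives a_0 = -41/35, a_1 = -7/5, a_2 = 19/7, so
  g(x) = 19*x^2/7 - 7*x/5 - 41/35.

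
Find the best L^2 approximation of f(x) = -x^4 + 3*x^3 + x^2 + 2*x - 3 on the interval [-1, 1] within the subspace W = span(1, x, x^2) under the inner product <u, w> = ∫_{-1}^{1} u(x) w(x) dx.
g(x) = x^2/7 + 19*x/5 - 102/35

The best approximation g ∈ W is the orthogonal projection of f onto W. Writing g = a_0 + a_1 x + a_2 x^2, the coefficients solve the normal equations G · a = b where
  G_{ij} = <φ_i, φ_j> and b_i = <f, φ_i>, with φ_0 = 1, φ_1 = x, φ_2 = x^2.
G =
  [2, 0, 2/3]
  [0, 2/3, 0]
  [2/3, 0, 2/5],
b = (-86/15, 38/15, -66/35).
Solving gives a_0 = -102/35, a_1 = 19/5, a_2 = 1/7, so
  g(x) = x^2/7 + 19*x/5 - 102/35.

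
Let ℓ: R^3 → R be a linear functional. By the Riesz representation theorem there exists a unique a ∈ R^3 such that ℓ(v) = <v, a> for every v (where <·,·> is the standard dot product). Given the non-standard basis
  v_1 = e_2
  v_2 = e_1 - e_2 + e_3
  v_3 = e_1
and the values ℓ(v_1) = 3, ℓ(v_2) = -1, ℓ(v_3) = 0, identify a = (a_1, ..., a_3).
a = (0, 3, 2)

Write a = (a_1, ..., a_3) in the standard basis. For each basis vector v_i, ℓ(v_i) = <v_i, a> is a linear equation in the a_j's. Collect the n equations into a matrix system V a = ℓ, where row i of V is v_i (expressed in the standard basis). Since V is invertible (lower-triangular with 1s on the diagonal, up to permutation), solve by back-substitution:
  V =
[[0, 1, 0],
 [1, -1, 1],
 [1, 0, 0]]
  V a = (3, -1, 0)
Solving gives a = (0, 3, 2).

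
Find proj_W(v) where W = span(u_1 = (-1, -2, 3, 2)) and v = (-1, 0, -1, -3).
proj_W(v) = (4/9, 8/9, -4/3, -8/9)

Set up U = [u_1 | ... | u_1] ∈ R^(4×1). The projector onto W = col(U) is P = U (U^T U)^(-1) U^T.
Compute U^T U =
  [18],
and U^T v = (-8).
Solve U^T U · c = U^T v for the coefficients: c = (-4/9). The projection is proj_W(v) = U c.
Check: (v - proj_W(v)) · u_1 = 0  (should be 0).
Result: proj_W(v) = (4/9, 8/9, -4/3, -8/9).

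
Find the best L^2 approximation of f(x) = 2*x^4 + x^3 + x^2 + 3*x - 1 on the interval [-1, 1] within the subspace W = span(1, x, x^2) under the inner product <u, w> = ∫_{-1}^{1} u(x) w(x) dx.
g(x) = 19*x^2/7 + 18*x/5 - 41/35

The best approximation g ∈ W is the orthogonal projection of f onto W. Writing g = a_0 + a_1 x + a_2 x^2, the coefficients solve the normal equations G · a = b where
  G_{ij} = <φ_i, φ_j> and b_i = <f, φ_i>, with φ_0 = 1, φ_1 = x, φ_2 = x^2.
G =
  [2, 0, 2/3]
  [0, 2/3, 0]
  [2/3, 0, 2/5],
b = (-8/15, 12/5, 32/105).
Solving gives a_0 = -41/35, a_1 = 18/5, a_2 = 19/7, so
  g(x) = 19*x^2/7 + 18*x/5 - 41/35.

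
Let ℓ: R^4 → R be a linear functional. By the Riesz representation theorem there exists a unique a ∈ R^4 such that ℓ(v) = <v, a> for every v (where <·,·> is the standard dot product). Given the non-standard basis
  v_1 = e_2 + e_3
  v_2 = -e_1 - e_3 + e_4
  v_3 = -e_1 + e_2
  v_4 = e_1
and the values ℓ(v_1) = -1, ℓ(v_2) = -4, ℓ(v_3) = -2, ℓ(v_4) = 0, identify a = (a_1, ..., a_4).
a = (0, -2, 1, -3)

Write a = (a_1, ..., a_4) in the standard basis. For each basis vector v_i, ℓ(v_i) = <v_i, a> is a linear equation in the a_j's. Collect the n equations into a matrix system V a = ℓ, where row i of V is v_i (expressed in the standard basis). Since V is invertible (lower-triangular with 1s on the diagonal, up to permutation), solve by back-substitution:
  V =
[[0, 1, 1, 0],
 [-1, 0, -1, 1],
 [-1, 1, 0, 0],
 [1, 0, 0, 0]]
  V a = (-1, -4, -2, 0)
Solving gives a = (0, -2, 1, -3).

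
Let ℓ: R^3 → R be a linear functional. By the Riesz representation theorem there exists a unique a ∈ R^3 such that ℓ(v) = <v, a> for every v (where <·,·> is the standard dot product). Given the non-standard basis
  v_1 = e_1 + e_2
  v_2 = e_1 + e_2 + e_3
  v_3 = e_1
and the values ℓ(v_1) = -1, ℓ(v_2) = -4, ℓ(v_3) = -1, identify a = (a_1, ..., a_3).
a = (-1, 0, -3)

Write a = (a_1, ..., a_3) in the standard basis. For each basis vector v_i, ℓ(v_i) = <v_i, a> is a linear equation in the a_j's. Collect the n equations into a matrix system V a = ℓ, where row i of V is v_i (expressed in the standard basis). Since V is invertible (lower-triangular with 1s on the diagonal, up to permutation), solve by back-substitution:
  V =
[[1, 1, 0],
 [1, 1, 1],
 [1, 0, 0]]
  V a = (-1, -4, -1)
Solving gives a = (-1, 0, -3).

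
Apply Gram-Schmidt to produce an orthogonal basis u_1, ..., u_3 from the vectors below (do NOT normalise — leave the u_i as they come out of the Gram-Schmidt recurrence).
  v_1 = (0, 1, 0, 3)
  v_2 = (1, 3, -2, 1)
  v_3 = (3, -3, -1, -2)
Orthogonal basis:
  u_1 = (0, 1, 0, 3)
  u_2 = (1, 12/5, -2, -4/5)
  u_3 = (58/19, -75/38, -21/19, 25/38)

Apply the Gram-Schmidt recurrence
  u_1 = v_1
  u_i = v_i − Σ_{j<i} ((v_i · u_j) / (u_j · u_j)) · u_j.

Step by step this gives:
  u_1 = (0, 1, 0, 3)
  u_2 = (1, 12/5, -2, -4/5)
  u_3 = (58/19, -75/38, -21/19, 25/38)

Orthogonality check:
  u_2 · u_1 = 0 (should be 0)
  u_3 · u_1 = 0 (should be 0)
  u_3 · u_2 = 0 (should be 0)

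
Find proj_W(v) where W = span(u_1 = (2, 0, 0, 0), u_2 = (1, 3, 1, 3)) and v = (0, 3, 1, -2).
proj_W(v) = (0, 12/19, 4/19, 12/19)

Set up U = [u_1 | ... | u_2] ∈ R^(4×2). The projector onto W = col(U) is P = U (U^T U)^(-1) U^T.
Compute U^T U =
  [4, 2]
  [2, 20],
and U^T v = (0, 4).
Solve U^T U · c = U^T v for the coefficients: c = (-2/19, 4/19). The projection is proj_W(v) = U c.
Check: (v - proj_W(v)) · u_1 = 0  (should be 0).
Check: (v - proj_W(v)) · u_2 = 0  (should be 0).
Result: proj_W(v) = (0, 12/19, 4/19, 12/19).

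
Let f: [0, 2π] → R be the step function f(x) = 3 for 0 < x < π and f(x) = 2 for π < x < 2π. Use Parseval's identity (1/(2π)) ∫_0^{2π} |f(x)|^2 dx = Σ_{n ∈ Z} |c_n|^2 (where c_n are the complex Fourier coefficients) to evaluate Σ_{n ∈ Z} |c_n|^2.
Σ |c_n|^2 = 13/2

Parseval equates the L^2 energy of f (normalised by 1/(2π)) with the ℓ^2 sum of its Fourier coefficients: (1/(2π)) ∫_0^{2π} |f|^2 = Σ |c_n|^2.
Compute the left side: (1/(2π)) [∫_0^π 3^2 dx + ∫_π^{2π} 2^2 dx] = (1/(2π)) · (9π + 4π) = (9 + 4)/2 = 13/2.
So Σ_{n ∈ Z} |c_n|^2 = 13/2.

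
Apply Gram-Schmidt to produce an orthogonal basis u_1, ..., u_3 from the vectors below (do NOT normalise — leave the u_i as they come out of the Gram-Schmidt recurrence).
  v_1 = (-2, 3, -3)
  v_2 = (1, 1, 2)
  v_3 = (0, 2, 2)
Orthogonal basis:
  u_1 = (-2, 3, -3)
  u_2 = (6/11, 37/22, 29/22)
  u_3 = (-72/107, -8/107, 40/107)

Apply the Gram-Schmidt recurrence
  u_1 = v_1
  u_i = v_i − Σ_{j<i} ((v_i · u_j) / (u_j · u_j)) · u_j.

Step by step this gives:
  u_1 = (-2, 3, -3)
  u_2 = (6/11, 37/22, 29/22)
  u_3 = (-72/107, -8/107, 40/107)

Orthogonality check:
  u_2 · u_1 = 0 (should be 0)
  u_3 · u_1 = 0 (should be 0)
  u_3 · u_2 = 0 (should be 0)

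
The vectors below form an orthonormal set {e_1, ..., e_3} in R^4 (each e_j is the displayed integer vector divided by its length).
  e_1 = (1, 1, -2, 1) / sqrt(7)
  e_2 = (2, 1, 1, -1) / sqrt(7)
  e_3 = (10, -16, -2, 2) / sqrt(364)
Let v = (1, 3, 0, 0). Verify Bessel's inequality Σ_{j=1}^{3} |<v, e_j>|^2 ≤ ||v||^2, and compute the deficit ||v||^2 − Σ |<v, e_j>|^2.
Σ |<v, e_j>|^2 = 894/91; ||v||^2 = 10; deficit = 16/91

Write each e_j = u_j / sqrt(<u_j, u_j>) where u_j is the displayed integer vector. Then <v, e_j> = <v, u_j> / sqrt(<u_j, u_j>), so |<v, e_j>|^2 = <v, u_j>^2 / <u_j, u_j>.
Coefficients: <v, e_1> = 4/sqrt(7), <v, e_2> = 5/sqrt(7), <v, e_3> = -38/sqrt(364).
Square and sum: Σ |<v, e_j>|^2 = 894/91.
Compute ||v||^2 = v·v = 10.
Deficit = 10 − 894/91 = 16/91 ≥ 0, confirming Bessel's inequality. (The deficit equals ||v − Σ <v,e_j> e_j||^2, the squared distance from v to span{e_j}.)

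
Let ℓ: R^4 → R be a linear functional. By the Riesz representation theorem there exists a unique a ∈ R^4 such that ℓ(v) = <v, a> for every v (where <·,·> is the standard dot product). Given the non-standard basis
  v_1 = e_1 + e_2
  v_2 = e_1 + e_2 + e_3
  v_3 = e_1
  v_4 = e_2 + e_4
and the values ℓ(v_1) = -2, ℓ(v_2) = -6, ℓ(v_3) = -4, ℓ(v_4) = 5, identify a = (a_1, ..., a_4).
a = (-4, 2, -4, 3)

Write a = (a_1, ..., a_4) in the standard basis. For each basis vector v_i, ℓ(v_i) = <v_i, a> is a linear equation in the a_j's. Collect the n equations into a matrix system V a = ℓ, where row i of V is v_i (expressed in the standard basis). Since V is invertible (lower-triangular with 1s on the diagonal, up to permutation), solve by back-substitution:
  V =
[[1, 1, 0, 0],
 [1, 1, 1, 0],
 [1, 0, 0, 0],
 [0, 1, 0, 1]]
  V a = (-2, -6, -4, 5)
Solving gives a = (-4, 2, -4, 3).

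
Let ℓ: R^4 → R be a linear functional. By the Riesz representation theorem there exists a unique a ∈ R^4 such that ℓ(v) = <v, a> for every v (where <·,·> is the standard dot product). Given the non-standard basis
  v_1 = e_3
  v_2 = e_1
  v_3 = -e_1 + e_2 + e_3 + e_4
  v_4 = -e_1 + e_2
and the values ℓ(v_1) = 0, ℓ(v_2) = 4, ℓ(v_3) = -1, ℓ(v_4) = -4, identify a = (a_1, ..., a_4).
a = (4, 0, 0, 3)

Write a = (a_1, ..., a_4) in the standard basis. For each basis vector v_i, ℓ(v_i) = <v_i, a> is a linear equation in the a_j's. Collect the n equations into a matrix system V a = ℓ, where row i of V is v_i (expressed in the standard basis). Since V is invertible (lower-triangular with 1s on the diagonal, up to permutation), solve by back-substitution:
  V =
[[0, 0, 1, 0],
 [1, 0, 0, 0],
 [-1, 1, 1, 1],
 [-1, 1, 0, 0]]
  V a = (0, 4, -1, -4)
Solving gives a = (4, 0, 0, 3).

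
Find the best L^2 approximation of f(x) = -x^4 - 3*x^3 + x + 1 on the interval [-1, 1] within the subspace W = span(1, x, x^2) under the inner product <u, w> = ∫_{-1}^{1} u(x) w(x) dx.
g(x) = -6*x^2/7 - 4*x/5 + 38/35

The best approximation g ∈ W is the orthogonal projection of f onto W. Writing g = a_0 + a_1 x + a_2 x^2, the coefficients solve the normal equations G · a = b where
  G_{ij} = <φ_i, φ_j> and b_i = <f, φ_i>, with φ_0 = 1, φ_1 = x, φ_2 = x^2.
G =
  [2, 0, 2/3]
  [0, 2/3, 0]
  [2/3, 0, 2/5],
b = (8/5, -8/15, 8/21).
Solving gives a_0 = 38/35, a_1 = -4/5, a_2 = -6/7, so
  g(x) = -6*x^2/7 - 4*x/5 + 38/35.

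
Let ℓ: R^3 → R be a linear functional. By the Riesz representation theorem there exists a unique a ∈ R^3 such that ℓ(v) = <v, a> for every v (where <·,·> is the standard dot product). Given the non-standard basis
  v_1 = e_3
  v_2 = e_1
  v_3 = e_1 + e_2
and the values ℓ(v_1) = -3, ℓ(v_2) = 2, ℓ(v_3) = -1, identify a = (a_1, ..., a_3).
a = (2, -3, -3)

Write a = (a_1, ..., a_3) in the standard basis. For each basis vector v_i, ℓ(v_i) = <v_i, a> is a linear equation in the a_j's. Collect the n equations into a matrix system V a = ℓ, where row i of V is v_i (expressed in the standard basis). Since V is invertible (lower-triangular with 1s on the diagonal, up to permutation), solve by back-substitution:
  V =
[[0, 0, 1],
 [1, 0, 0],
 [1, 1, 0]]
  V a = (-3, 2, -1)
Solving gives a = (2, -3, -3).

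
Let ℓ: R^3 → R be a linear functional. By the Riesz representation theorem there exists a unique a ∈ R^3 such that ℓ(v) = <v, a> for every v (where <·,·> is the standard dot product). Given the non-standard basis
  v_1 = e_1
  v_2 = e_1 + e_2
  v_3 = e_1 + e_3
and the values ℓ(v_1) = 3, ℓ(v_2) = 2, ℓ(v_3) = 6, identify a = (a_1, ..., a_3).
a = (3, -1, 3)

Write a = (a_1, ..., a_3) in the standard basis. For each basis vector v_i, ℓ(v_i) = <v_i, a> is a linear equation in the a_j's. Collect the n equations into a matrix system V a = ℓ, where row i of V is v_i (expressed in the standard basis). Since V is invertible (lower-triangular with 1s on the diagonal, up to permutation), solve by back-substitution:
  V =
[[1, 0, 0],
 [1, 1, 0],
 [1, 0, 1]]
  V a = (3, 2, 6)
Solving gives a = (3, -1, 3).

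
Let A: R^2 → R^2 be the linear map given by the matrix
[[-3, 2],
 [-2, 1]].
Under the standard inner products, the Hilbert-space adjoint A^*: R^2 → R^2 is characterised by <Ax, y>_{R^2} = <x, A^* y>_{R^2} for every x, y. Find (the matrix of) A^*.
A^* = A^T =
[[-3, -2],
 [2, 1]]

For real matrices with standard dot products, the defining identity <Ax, y> = <x, A^* y> gives (Ax)^T y = x^T (A^*) y, i.e. x^T A^T y = x^T (A^*) y. Since this holds for all x, y, we must have A^* = A^T. Therefore
A^* =
[[-3, -2],
 [2, 1]].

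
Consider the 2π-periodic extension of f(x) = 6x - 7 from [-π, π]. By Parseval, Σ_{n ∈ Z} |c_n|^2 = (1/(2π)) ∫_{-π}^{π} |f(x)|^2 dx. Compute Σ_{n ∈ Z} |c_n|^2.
Σ |c_n|^2 = 12π^2 + 49

Expand and integrate term by term over [-π, π]:
  ∫ (6x)^2 dx = 36·(2π^3/3); ∫ 2·6·(-7)·x dx = 0 (odd integrand); ∫ (-7)^2 dx = 49·2π.
So (1/(2π)) ∫_{-π}^{π} (6x - 7)^2 dx = 36π^2/3 + 49 = 12π^2 + 49.
Parseval ⇒ Σ |c_n|^2 = 12π^2 + 49.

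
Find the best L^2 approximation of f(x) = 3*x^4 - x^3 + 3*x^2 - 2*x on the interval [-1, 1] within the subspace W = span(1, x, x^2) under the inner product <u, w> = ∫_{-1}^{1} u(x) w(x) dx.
g(x) = 39*x^2/7 - 13*x/5 - 9/35

The best approximation g ∈ W is the orthogonal projection of f onto W. Writing g = a_0 + a_1 x + a_2 x^2, the coefficients solve the normal equations G · a = b where
  G_{ij} = <φ_i, φ_j> and b_i = <f, φ_i>, with φ_0 = 1, φ_1 = x, φ_2 = x^2.
G =
  [2, 0, 2/3]
  [0, 2/3, 0]
  [2/3, 0, 2/5],
b = (16/5, -26/15, 72/35).
Solving gives a_0 = -9/35, a_1 = -13/5, a_2 = 39/7, so
  g(x) = 39*x^2/7 - 13*x/5 - 9/35.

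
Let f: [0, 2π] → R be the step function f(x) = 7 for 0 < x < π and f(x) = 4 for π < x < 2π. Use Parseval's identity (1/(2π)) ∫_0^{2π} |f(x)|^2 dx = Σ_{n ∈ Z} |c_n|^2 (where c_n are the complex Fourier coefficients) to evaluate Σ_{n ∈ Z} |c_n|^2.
Σ |c_n|^2 = 65/2

Parseval equates the L^2 energy of f (normalised by 1/(2π)) with the ℓ^2 sum of its Fourier coefficients: (1/(2π)) ∫_0^{2π} |f|^2 = Σ |c_n|^2.
Compute the left side: (1/(2π)) [∫_0^π 7^2 dx + ∫_π^{2π} 4^2 dx] = (1/(2π)) · (49π + 16π) = (49 + 16)/2 = 65/2.
So Σ_{n ∈ Z} |c_n|^2 = 65/2.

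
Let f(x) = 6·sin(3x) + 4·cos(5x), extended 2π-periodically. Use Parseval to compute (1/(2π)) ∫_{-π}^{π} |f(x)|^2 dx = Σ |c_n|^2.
Σ |c_n|^2 = 26

Expand |f|^2 and use orthogonality of {sin(nx), cos(mx)} on [-π, π]:
  ∫_{-π}^{π} sin(nx)^2 dx = π, ∫ cos(mx)^2 dx = π, and cross terms integrate to 0.
So ∫_{-π}^{π} f(x)^2 dx = 6^2 · π + 4^2 · π = (36 + 16)π.
Divide by 2π: (36 + 16)/2 = 26.
By Parseval, this equals Σ |c_n|^2.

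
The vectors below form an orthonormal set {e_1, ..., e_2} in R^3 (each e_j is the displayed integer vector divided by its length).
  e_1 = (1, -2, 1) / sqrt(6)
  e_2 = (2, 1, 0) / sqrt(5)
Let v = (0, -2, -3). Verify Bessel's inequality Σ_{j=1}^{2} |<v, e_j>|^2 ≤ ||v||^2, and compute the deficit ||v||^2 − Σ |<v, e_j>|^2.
Σ |<v, e_j>|^2 = 29/30; ||v||^2 = 13; deficit = 361/30

Write each e_j = u_j / sqrt(<u_j, u_j>) where u_j is the displayed integer vector. Then <v, e_j> = <v, u_j> / sqrt(<u_j, u_j>), so |<v, e_j>|^2 = <v, u_j>^2 / <u_j, u_j>.
Coefficients: <v, e_1> = 1/sqrt(6), <v, e_2> = -2/sqrt(5).
Square and sum: Σ |<v, e_j>|^2 = 29/30.
Compute ||v||^2 = v·v = 13.
Deficit = 13 − 29/30 = 361/30 ≥ 0, confirming Bessel's inequality. (The deficit equals ||v − Σ <v,e_j> e_j||^2, the squared distance from v to span{e_j}.)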